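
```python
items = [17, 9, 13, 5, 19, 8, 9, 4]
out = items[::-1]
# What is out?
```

items has length 8. The slice items[::-1] selects indices [7, 6, 5, 4, 3, 2, 1, 0] (7->4, 6->9, 5->8, 4->19, 3->5, 2->13, 1->9, 0->17), giving [4, 9, 8, 19, 5, 13, 9, 17].

[4, 9, 8, 19, 5, 13, 9, 17]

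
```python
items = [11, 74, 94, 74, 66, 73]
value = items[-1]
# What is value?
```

items has length 6. Negative index -1 maps to positive index 6 + (-1) = 5. items[5] = 73.

73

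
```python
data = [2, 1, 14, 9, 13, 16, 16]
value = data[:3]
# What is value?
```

data has length 7. The slice data[:3] selects indices [0, 1, 2] (0->2, 1->1, 2->14), giving [2, 1, 14].

[2, 1, 14]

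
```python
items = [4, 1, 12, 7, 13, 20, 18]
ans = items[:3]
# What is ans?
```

items has length 7. The slice items[:3] selects indices [0, 1, 2] (0->4, 1->1, 2->12), giving [4, 1, 12].

[4, 1, 12]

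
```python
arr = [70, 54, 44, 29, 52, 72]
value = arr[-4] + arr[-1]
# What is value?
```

arr has length 6. Negative index -4 maps to positive index 6 + (-4) = 2. arr[2] = 44.
arr has length 6. Negative index -1 maps to positive index 6 + (-1) = 5. arr[5] = 72.
Sum: 44 + 72 = 116.

116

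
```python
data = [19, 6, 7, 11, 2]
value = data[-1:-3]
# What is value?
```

data has length 5. The slice data[-1:-3] resolves to an empty index range, so the result is [].

[]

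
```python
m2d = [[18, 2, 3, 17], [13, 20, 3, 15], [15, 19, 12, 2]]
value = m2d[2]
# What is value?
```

m2d has 3 rows. Row 2 is [15, 19, 12, 2].

[15, 19, 12, 2]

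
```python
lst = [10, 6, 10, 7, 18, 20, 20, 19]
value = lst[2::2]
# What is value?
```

lst has length 8. The slice lst[2::2] selects indices [2, 4, 6] (2->10, 4->18, 6->20), giving [10, 18, 20].

[10, 18, 20]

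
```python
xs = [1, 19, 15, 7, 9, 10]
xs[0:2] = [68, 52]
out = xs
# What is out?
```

xs starts as [1, 19, 15, 7, 9, 10] (length 6). The slice xs[0:2] covers indices [0, 1] with values [1, 19]. Replacing that slice with [68, 52] (same length) produces [68, 52, 15, 7, 9, 10].

[68, 52, 15, 7, 9, 10]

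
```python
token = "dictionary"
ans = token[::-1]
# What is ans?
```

token has length 10. The slice token[::-1] selects indices [9, 8, 7, 6, 5, 4, 3, 2, 1, 0] (9->'y', 8->'r', 7->'a', 6->'n', 5->'o', 4->'i', 3->'t', 2->'c', 1->'i', 0->'d'), giving 'yranoitcid'.

'yranoitcid'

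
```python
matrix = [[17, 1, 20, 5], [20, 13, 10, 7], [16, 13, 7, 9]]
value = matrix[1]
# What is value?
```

matrix has 3 rows. Row 1 is [20, 13, 10, 7].

[20, 13, 10, 7]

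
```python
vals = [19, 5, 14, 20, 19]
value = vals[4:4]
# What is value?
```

vals has length 5. The slice vals[4:4] resolves to an empty index range, so the result is [].

[]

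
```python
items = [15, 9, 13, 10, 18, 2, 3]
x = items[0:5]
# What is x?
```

items has length 7. The slice items[0:5] selects indices [0, 1, 2, 3, 4] (0->15, 1->9, 2->13, 3->10, 4->18), giving [15, 9, 13, 10, 18].

[15, 9, 13, 10, 18]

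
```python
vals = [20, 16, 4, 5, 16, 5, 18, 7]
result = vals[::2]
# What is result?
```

vals has length 8. The slice vals[::2] selects indices [0, 2, 4, 6] (0->20, 2->4, 4->16, 6->18), giving [20, 4, 16, 18].

[20, 4, 16, 18]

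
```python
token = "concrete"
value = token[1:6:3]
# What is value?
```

token has length 8. The slice token[1:6:3] selects indices [1, 4] (1->'o', 4->'r'), giving 'or'.

'or'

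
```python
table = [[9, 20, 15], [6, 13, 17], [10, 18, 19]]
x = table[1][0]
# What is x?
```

table[1] = [6, 13, 17]. Taking column 0 of that row yields 6.

6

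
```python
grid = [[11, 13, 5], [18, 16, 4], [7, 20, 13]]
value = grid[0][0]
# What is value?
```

grid[0] = [11, 13, 5]. Taking column 0 of that row yields 11.

11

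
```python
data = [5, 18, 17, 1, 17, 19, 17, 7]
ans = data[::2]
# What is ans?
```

data has length 8. The slice data[::2] selects indices [0, 2, 4, 6] (0->5, 2->17, 4->17, 6->17), giving [5, 17, 17, 17].

[5, 17, 17, 17]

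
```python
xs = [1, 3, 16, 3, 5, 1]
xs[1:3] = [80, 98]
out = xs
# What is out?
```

xs starts as [1, 3, 16, 3, 5, 1] (length 6). The slice xs[1:3] covers indices [1, 2] with values [3, 16]. Replacing that slice with [80, 98] (same length) produces [1, 80, 98, 3, 5, 1].

[1, 80, 98, 3, 5, 1]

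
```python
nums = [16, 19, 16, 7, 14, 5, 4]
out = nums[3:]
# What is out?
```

nums has length 7. The slice nums[3:] selects indices [3, 4, 5, 6] (3->7, 4->14, 5->5, 6->4), giving [7, 14, 5, 4].

[7, 14, 5, 4]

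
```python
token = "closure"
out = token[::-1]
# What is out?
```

token has length 7. The slice token[::-1] selects indices [6, 5, 4, 3, 2, 1, 0] (6->'e', 5->'r', 4->'u', 3->'s', 2->'o', 1->'l', 0->'c'), giving 'erusolc'.

'erusolc'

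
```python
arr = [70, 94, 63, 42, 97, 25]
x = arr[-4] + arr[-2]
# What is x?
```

arr has length 6. Negative index -4 maps to positive index 6 + (-4) = 2. arr[2] = 63.
arr has length 6. Negative index -2 maps to positive index 6 + (-2) = 4. arr[4] = 97.
Sum: 63 + 97 = 160.

160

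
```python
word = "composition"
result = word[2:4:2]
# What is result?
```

word has length 11. The slice word[2:4:2] selects indices [2] (2->'m'), giving 'm'.

'm'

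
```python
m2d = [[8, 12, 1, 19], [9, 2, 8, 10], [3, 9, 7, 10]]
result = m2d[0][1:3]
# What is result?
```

m2d[0] = [8, 12, 1, 19]. m2d[0] has length 4. The slice m2d[0][1:3] selects indices [1, 2] (1->12, 2->1), giving [12, 1].

[12, 1]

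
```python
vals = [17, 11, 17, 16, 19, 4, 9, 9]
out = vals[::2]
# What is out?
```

vals has length 8. The slice vals[::2] selects indices [0, 2, 4, 6] (0->17, 2->17, 4->19, 6->9), giving [17, 17, 19, 9].

[17, 17, 19, 9]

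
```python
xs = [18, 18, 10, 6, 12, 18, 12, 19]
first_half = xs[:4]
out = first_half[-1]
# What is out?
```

xs has length 8. The slice xs[:4] selects indices [0, 1, 2, 3] (0->18, 1->18, 2->10, 3->6), giving [18, 18, 10, 6]. So first_half = [18, 18, 10, 6]. Then first_half[-1] = 6.

6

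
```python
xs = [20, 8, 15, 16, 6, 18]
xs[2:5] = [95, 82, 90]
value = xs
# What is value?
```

xs starts as [20, 8, 15, 16, 6, 18] (length 6). The slice xs[2:5] covers indices [2, 3, 4] with values [15, 16, 6]. Replacing that slice with [95, 82, 90] (same length) produces [20, 8, 95, 82, 90, 18].

[20, 8, 95, 82, 90, 18]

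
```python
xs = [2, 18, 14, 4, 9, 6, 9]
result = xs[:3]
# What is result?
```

xs has length 7. The slice xs[:3] selects indices [0, 1, 2] (0->2, 1->18, 2->14), giving [2, 18, 14].

[2, 18, 14]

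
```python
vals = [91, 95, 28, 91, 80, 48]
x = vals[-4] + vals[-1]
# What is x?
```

vals has length 6. Negative index -4 maps to positive index 6 + (-4) = 2. vals[2] = 28.
vals has length 6. Negative index -1 maps to positive index 6 + (-1) = 5. vals[5] = 48.
Sum: 28 + 48 = 76.

76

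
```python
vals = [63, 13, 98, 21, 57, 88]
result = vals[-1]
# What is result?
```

vals has length 6. Negative index -1 maps to positive index 6 + (-1) = 5. vals[5] = 88.

88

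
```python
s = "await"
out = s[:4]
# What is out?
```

s has length 5. The slice s[:4] selects indices [0, 1, 2, 3] (0->'a', 1->'w', 2->'a', 3->'i'), giving 'awai'.

'awai'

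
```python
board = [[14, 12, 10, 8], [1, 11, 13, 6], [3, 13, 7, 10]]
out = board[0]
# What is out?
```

board has 3 rows. Row 0 is [14, 12, 10, 8].

[14, 12, 10, 8]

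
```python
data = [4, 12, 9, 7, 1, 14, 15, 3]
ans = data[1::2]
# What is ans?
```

data has length 8. The slice data[1::2] selects indices [1, 3, 5, 7] (1->12, 3->7, 5->14, 7->3), giving [12, 7, 14, 3].

[12, 7, 14, 3]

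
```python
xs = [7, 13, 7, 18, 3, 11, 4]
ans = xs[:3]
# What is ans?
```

xs has length 7. The slice xs[:3] selects indices [0, 1, 2] (0->7, 1->13, 2->7), giving [7, 13, 7].

[7, 13, 7]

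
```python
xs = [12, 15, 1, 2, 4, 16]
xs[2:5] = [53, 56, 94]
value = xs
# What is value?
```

xs starts as [12, 15, 1, 2, 4, 16] (length 6). The slice xs[2:5] covers indices [2, 3, 4] with values [1, 2, 4]. Replacing that slice with [53, 56, 94] (same length) produces [12, 15, 53, 56, 94, 16].

[12, 15, 53, 56, 94, 16]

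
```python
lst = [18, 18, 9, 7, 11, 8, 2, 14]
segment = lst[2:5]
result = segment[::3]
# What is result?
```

lst has length 8. The slice lst[2:5] selects indices [2, 3, 4] (2->9, 3->7, 4->11), giving [9, 7, 11]. So segment = [9, 7, 11]. segment has length 3. The slice segment[::3] selects indices [0] (0->9), giving [9].

[9]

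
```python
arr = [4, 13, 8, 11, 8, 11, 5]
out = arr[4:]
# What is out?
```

arr has length 7. The slice arr[4:] selects indices [4, 5, 6] (4->8, 5->11, 6->5), giving [8, 11, 5].

[8, 11, 5]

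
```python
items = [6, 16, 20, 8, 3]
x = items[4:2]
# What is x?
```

items has length 5. The slice items[4:2] resolves to an empty index range, so the result is [].

[]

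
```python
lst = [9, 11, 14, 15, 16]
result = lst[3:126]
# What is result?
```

lst has length 5. The slice lst[3:126] selects indices [3, 4] (3->15, 4->16), giving [15, 16].

[15, 16]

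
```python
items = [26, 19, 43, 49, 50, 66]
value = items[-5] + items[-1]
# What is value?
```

items has length 6. Negative index -5 maps to positive index 6 + (-5) = 1. items[1] = 19.
items has length 6. Negative index -1 maps to positive index 6 + (-1) = 5. items[5] = 66.
Sum: 19 + 66 = 85.

85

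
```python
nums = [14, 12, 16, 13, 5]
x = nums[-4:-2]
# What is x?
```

nums has length 5. The slice nums[-4:-2] selects indices [1, 2] (1->12, 2->16), giving [12, 16].

[12, 16]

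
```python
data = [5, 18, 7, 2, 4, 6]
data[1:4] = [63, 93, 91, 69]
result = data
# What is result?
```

data starts as [5, 18, 7, 2, 4, 6] (length 6). The slice data[1:4] covers indices [1, 2, 3] with values [18, 7, 2]. Replacing that slice with [63, 93, 91, 69] (different length) produces [5, 63, 93, 91, 69, 4, 6].

[5, 63, 93, 91, 69, 4, 6]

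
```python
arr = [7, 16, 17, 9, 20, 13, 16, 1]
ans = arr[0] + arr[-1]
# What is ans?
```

arr has length 8. arr[0] = 7.
arr has length 8. Negative index -1 maps to positive index 8 + (-1) = 7. arr[7] = 1.
Sum: 7 + 1 = 8.

8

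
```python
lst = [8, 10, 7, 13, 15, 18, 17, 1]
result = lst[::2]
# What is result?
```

lst has length 8. The slice lst[::2] selects indices [0, 2, 4, 6] (0->8, 2->7, 4->15, 6->17), giving [8, 7, 15, 17].

[8, 7, 15, 17]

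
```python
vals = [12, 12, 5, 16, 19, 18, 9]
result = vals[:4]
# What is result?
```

vals has length 7. The slice vals[:4] selects indices [0, 1, 2, 3] (0->12, 1->12, 2->5, 3->16), giving [12, 12, 5, 16].

[12, 12, 5, 16]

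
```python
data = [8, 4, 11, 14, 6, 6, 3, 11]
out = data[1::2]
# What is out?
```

data has length 8. The slice data[1::2] selects indices [1, 3, 5, 7] (1->4, 3->14, 5->6, 7->11), giving [4, 14, 6, 11].

[4, 14, 6, 11]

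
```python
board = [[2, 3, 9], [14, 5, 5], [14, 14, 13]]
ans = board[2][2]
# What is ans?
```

board[2] = [14, 14, 13]. Taking column 2 of that row yields 13.

13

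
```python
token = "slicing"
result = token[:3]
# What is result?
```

token has length 7. The slice token[:3] selects indices [0, 1, 2] (0->'s', 1->'l', 2->'i'), giving 'sli'.

'sli'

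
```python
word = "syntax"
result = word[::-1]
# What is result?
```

word has length 6. The slice word[::-1] selects indices [5, 4, 3, 2, 1, 0] (5->'x', 4->'a', 3->'t', 2->'n', 1->'y', 0->'s'), giving 'xatnys'.

'xatnys'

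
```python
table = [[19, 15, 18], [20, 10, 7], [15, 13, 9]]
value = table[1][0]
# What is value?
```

table[1] = [20, 10, 7]. Taking column 0 of that row yields 20.

20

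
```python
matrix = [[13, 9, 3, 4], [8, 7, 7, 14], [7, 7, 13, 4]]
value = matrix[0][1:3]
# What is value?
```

matrix[0] = [13, 9, 3, 4]. matrix[0] has length 4. The slice matrix[0][1:3] selects indices [1, 2] (1->9, 2->3), giving [9, 3].

[9, 3]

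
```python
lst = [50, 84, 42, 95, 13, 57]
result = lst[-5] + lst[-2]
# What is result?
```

lst has length 6. Negative index -5 maps to positive index 6 + (-5) = 1. lst[1] = 84.
lst has length 6. Negative index -2 maps to positive index 6 + (-2) = 4. lst[4] = 13.
Sum: 84 + 13 = 97.

97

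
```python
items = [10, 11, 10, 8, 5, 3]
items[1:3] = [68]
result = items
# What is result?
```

items starts as [10, 11, 10, 8, 5, 3] (length 6). The slice items[1:3] covers indices [1, 2] with values [11, 10]. Replacing that slice with [68] (different length) produces [10, 68, 8, 5, 3].

[10, 68, 8, 5, 3]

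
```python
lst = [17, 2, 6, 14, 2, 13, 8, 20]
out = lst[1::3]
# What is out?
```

lst has length 8. The slice lst[1::3] selects indices [1, 4, 7] (1->2, 4->2, 7->20), giving [2, 2, 20].

[2, 2, 20]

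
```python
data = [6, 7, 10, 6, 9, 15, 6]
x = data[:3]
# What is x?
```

data has length 7. The slice data[:3] selects indices [0, 1, 2] (0->6, 1->7, 2->10), giving [6, 7, 10].

[6, 7, 10]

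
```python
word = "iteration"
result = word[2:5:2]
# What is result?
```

word has length 9. The slice word[2:5:2] selects indices [2, 4] (2->'e', 4->'a'), giving 'ea'.

'ea'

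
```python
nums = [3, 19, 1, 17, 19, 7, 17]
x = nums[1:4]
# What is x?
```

nums has length 7. The slice nums[1:4] selects indices [1, 2, 3] (1->19, 2->1, 3->17), giving [19, 1, 17].

[19, 1, 17]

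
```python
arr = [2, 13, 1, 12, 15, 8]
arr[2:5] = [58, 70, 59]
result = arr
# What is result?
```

arr starts as [2, 13, 1, 12, 15, 8] (length 6). The slice arr[2:5] covers indices [2, 3, 4] with values [1, 12, 15]. Replacing that slice with [58, 70, 59] (same length) produces [2, 13, 58, 70, 59, 8].

[2, 13, 58, 70, 59, 8]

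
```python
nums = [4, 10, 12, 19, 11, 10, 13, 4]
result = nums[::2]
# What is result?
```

nums has length 8. The slice nums[::2] selects indices [0, 2, 4, 6] (0->4, 2->12, 4->11, 6->13), giving [4, 12, 11, 13].

[4, 12, 11, 13]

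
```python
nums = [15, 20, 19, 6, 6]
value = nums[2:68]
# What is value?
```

nums has length 5. The slice nums[2:68] selects indices [2, 3, 4] (2->19, 3->6, 4->6), giving [19, 6, 6].

[19, 6, 6]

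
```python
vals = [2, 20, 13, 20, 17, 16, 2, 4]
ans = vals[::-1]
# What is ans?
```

vals has length 8. The slice vals[::-1] selects indices [7, 6, 5, 4, 3, 2, 1, 0] (7->4, 6->2, 5->16, 4->17, 3->20, 2->13, 1->20, 0->2), giving [4, 2, 16, 17, 20, 13, 20, 2].

[4, 2, 16, 17, 20, 13, 20, 2]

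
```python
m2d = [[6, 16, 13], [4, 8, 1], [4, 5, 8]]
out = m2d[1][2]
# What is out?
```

m2d[1] = [4, 8, 1]. Taking column 2 of that row yields 1.

1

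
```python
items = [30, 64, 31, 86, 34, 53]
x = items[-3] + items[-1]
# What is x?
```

items has length 6. Negative index -3 maps to positive index 6 + (-3) = 3. items[3] = 86.
items has length 6. Negative index -1 maps to positive index 6 + (-1) = 5. items[5] = 53.
Sum: 86 + 53 = 139.

139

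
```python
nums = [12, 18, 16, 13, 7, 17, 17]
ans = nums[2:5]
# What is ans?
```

nums has length 7. The slice nums[2:5] selects indices [2, 3, 4] (2->16, 3->13, 4->7), giving [16, 13, 7].

[16, 13, 7]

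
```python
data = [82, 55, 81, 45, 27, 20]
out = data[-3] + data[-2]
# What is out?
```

data has length 6. Negative index -3 maps to positive index 6 + (-3) = 3. data[3] = 45.
data has length 6. Negative index -2 maps to positive index 6 + (-2) = 4. data[4] = 27.
Sum: 45 + 27 = 72.

72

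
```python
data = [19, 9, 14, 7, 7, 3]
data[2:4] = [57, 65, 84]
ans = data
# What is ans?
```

data starts as [19, 9, 14, 7, 7, 3] (length 6). The slice data[2:4] covers indices [2, 3] with values [14, 7]. Replacing that slice with [57, 65, 84] (different length) produces [19, 9, 57, 65, 84, 7, 3].

[19, 9, 57, 65, 84, 7, 3]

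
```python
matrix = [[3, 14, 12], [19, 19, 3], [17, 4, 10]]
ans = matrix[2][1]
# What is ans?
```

matrix[2] = [17, 4, 10]. Taking column 1 of that row yields 4.

4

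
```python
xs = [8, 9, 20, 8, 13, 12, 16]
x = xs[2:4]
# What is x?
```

xs has length 7. The slice xs[2:4] selects indices [2, 3] (2->20, 3->8), giving [20, 8].

[20, 8]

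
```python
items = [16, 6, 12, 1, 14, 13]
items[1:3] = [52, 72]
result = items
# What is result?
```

items starts as [16, 6, 12, 1, 14, 13] (length 6). The slice items[1:3] covers indices [1, 2] with values [6, 12]. Replacing that slice with [52, 72] (same length) produces [16, 52, 72, 1, 14, 13].

[16, 52, 72, 1, 14, 13]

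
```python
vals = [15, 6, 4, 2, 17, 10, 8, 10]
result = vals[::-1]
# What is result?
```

vals has length 8. The slice vals[::-1] selects indices [7, 6, 5, 4, 3, 2, 1, 0] (7->10, 6->8, 5->10, 4->17, 3->2, 2->4, 1->6, 0->15), giving [10, 8, 10, 17, 2, 4, 6, 15].

[10, 8, 10, 17, 2, 4, 6, 15]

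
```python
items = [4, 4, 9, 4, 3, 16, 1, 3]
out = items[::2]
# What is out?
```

items has length 8. The slice items[::2] selects indices [0, 2, 4, 6] (0->4, 2->9, 4->3, 6->1), giving [4, 9, 3, 1].

[4, 9, 3, 1]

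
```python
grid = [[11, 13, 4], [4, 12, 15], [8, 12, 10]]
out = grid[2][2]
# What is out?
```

grid[2] = [8, 12, 10]. Taking column 2 of that row yields 10.

10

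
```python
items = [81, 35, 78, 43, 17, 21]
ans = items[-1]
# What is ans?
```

items has length 6. Negative index -1 maps to positive index 6 + (-1) = 5. items[5] = 21.

21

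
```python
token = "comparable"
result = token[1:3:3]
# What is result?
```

token has length 10. The slice token[1:3:3] selects indices [1] (1->'o'), giving 'o'.

'o'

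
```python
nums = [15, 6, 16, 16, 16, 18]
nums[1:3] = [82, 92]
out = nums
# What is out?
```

nums starts as [15, 6, 16, 16, 16, 18] (length 6). The slice nums[1:3] covers indices [1, 2] with values [6, 16]. Replacing that slice with [82, 92] (same length) produces [15, 82, 92, 16, 16, 18].

[15, 82, 92, 16, 16, 18]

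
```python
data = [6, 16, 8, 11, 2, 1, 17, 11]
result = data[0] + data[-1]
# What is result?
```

data has length 8. data[0] = 6.
data has length 8. Negative index -1 maps to positive index 8 + (-1) = 7. data[7] = 11.
Sum: 6 + 11 = 17.

17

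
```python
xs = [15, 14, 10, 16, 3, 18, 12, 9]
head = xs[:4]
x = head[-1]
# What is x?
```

xs has length 8. The slice xs[:4] selects indices [0, 1, 2, 3] (0->15, 1->14, 2->10, 3->16), giving [15, 14, 10, 16]. So head = [15, 14, 10, 16]. Then head[-1] = 16.

16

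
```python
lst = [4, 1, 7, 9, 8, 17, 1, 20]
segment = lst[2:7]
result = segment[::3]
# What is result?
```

lst has length 8. The slice lst[2:7] selects indices [2, 3, 4, 5, 6] (2->7, 3->9, 4->8, 5->17, 6->1), giving [7, 9, 8, 17, 1]. So segment = [7, 9, 8, 17, 1]. segment has length 5. The slice segment[::3] selects indices [0, 3] (0->7, 3->17), giving [7, 17].

[7, 17]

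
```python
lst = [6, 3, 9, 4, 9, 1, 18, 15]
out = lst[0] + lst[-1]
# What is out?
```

lst has length 8. lst[0] = 6.
lst has length 8. Negative index -1 maps to positive index 8 + (-1) = 7. lst[7] = 15.
Sum: 6 + 15 = 21.

21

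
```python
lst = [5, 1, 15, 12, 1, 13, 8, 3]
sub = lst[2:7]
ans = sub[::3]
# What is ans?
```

lst has length 8. The slice lst[2:7] selects indices [2, 3, 4, 5, 6] (2->15, 3->12, 4->1, 5->13, 6->8), giving [15, 12, 1, 13, 8]. So sub = [15, 12, 1, 13, 8]. sub has length 5. The slice sub[::3] selects indices [0, 3] (0->15, 3->13), giving [15, 13].

[15, 13]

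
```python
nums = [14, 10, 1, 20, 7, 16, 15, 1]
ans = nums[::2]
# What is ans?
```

nums has length 8. The slice nums[::2] selects indices [0, 2, 4, 6] (0->14, 2->1, 4->7, 6->15), giving [14, 1, 7, 15].

[14, 1, 7, 15]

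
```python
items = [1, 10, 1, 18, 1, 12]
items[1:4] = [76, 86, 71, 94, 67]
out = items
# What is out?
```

items starts as [1, 10, 1, 18, 1, 12] (length 6). The slice items[1:4] covers indices [1, 2, 3] with values [10, 1, 18]. Replacing that slice with [76, 86, 71, 94, 67] (different length) produces [1, 76, 86, 71, 94, 67, 1, 12].

[1, 76, 86, 71, 94, 67, 1, 12]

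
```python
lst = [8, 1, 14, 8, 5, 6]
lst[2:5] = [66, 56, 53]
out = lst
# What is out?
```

lst starts as [8, 1, 14, 8, 5, 6] (length 6). The slice lst[2:5] covers indices [2, 3, 4] with values [14, 8, 5]. Replacing that slice with [66, 56, 53] (same length) produces [8, 1, 66, 56, 53, 6].

[8, 1, 66, 56, 53, 6]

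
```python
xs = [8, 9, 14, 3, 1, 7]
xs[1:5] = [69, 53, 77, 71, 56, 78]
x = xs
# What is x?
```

xs starts as [8, 9, 14, 3, 1, 7] (length 6). The slice xs[1:5] covers indices [1, 2, 3, 4] with values [9, 14, 3, 1]. Replacing that slice with [69, 53, 77, 71, 56, 78] (different length) produces [8, 69, 53, 77, 71, 56, 78, 7].

[8, 69, 53, 77, 71, 56, 78, 7]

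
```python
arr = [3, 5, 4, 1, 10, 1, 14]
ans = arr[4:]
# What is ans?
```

arr has length 7. The slice arr[4:] selects indices [4, 5, 6] (4->10, 5->1, 6->14), giving [10, 1, 14].

[10, 1, 14]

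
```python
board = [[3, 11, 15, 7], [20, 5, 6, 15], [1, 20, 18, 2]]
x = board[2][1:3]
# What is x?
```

board[2] = [1, 20, 18, 2]. board[2] has length 4. The slice board[2][1:3] selects indices [1, 2] (1->20, 2->18), giving [20, 18].

[20, 18]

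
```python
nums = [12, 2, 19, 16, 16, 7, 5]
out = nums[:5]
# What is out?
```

nums has length 7. The slice nums[:5] selects indices [0, 1, 2, 3, 4] (0->12, 1->2, 2->19, 3->16, 4->16), giving [12, 2, 19, 16, 16].

[12, 2, 19, 16, 16]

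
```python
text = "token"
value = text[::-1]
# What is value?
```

text has length 5. The slice text[::-1] selects indices [4, 3, 2, 1, 0] (4->'n', 3->'e', 2->'k', 1->'o', 0->'t'), giving 'nekot'.

'nekot'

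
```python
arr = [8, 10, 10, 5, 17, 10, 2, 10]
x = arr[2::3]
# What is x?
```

arr has length 8. The slice arr[2::3] selects indices [2, 5] (2->10, 5->10), giving [10, 10].

[10, 10]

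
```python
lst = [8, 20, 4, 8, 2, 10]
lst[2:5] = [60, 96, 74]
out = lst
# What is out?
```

lst starts as [8, 20, 4, 8, 2, 10] (length 6). The slice lst[2:5] covers indices [2, 3, 4] with values [4, 8, 2]. Replacing that slice with [60, 96, 74] (same length) produces [8, 20, 60, 96, 74, 10].

[8, 20, 60, 96, 74, 10]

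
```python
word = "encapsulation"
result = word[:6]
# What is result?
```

word has length 13. The slice word[:6] selects indices [0, 1, 2, 3, 4, 5] (0->'e', 1->'n', 2->'c', 3->'a', 4->'p', 5->'s'), giving 'encaps'.

'encaps'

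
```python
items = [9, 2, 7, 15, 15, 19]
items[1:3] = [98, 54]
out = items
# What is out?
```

items starts as [9, 2, 7, 15, 15, 19] (length 6). The slice items[1:3] covers indices [1, 2] with values [2, 7]. Replacing that slice with [98, 54] (same length) produces [9, 98, 54, 15, 15, 19].

[9, 98, 54, 15, 15, 19]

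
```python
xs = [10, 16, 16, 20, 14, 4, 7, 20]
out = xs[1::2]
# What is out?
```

xs has length 8. The slice xs[1::2] selects indices [1, 3, 5, 7] (1->16, 3->20, 5->4, 7->20), giving [16, 20, 4, 20].

[16, 20, 4, 20]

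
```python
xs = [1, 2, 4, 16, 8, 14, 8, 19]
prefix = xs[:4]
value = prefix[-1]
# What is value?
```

xs has length 8. The slice xs[:4] selects indices [0, 1, 2, 3] (0->1, 1->2, 2->4, 3->16), giving [1, 2, 4, 16]. So prefix = [1, 2, 4, 16]. Then prefix[-1] = 16.

16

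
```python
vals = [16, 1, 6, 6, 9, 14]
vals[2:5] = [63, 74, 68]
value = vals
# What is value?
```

vals starts as [16, 1, 6, 6, 9, 14] (length 6). The slice vals[2:5] covers indices [2, 3, 4] with values [6, 6, 9]. Replacing that slice with [63, 74, 68] (same length) produces [16, 1, 63, 74, 68, 14].

[16, 1, 63, 74, 68, 14]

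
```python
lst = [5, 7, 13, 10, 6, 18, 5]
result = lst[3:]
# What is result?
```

lst has length 7. The slice lst[3:] selects indices [3, 4, 5, 6] (3->10, 4->6, 5->18, 6->5), giving [10, 6, 18, 5].

[10, 6, 18, 5]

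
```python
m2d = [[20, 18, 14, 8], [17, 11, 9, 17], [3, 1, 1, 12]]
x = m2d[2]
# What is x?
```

m2d has 3 rows. Row 2 is [3, 1, 1, 12].

[3, 1, 1, 12]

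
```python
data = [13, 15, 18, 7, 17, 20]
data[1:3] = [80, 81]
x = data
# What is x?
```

data starts as [13, 15, 18, 7, 17, 20] (length 6). The slice data[1:3] covers indices [1, 2] with values [15, 18]. Replacing that slice with [80, 81] (same length) produces [13, 80, 81, 7, 17, 20].

[13, 80, 81, 7, 17, 20]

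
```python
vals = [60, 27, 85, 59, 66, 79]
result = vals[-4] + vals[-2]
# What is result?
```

vals has length 6. Negative index -4 maps to positive index 6 + (-4) = 2. vals[2] = 85.
vals has length 6. Negative index -2 maps to positive index 6 + (-2) = 4. vals[4] = 66.
Sum: 85 + 66 = 151.

151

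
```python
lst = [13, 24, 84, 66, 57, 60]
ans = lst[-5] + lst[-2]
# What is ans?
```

lst has length 6. Negative index -5 maps to positive index 6 + (-5) = 1. lst[1] = 24.
lst has length 6. Negative index -2 maps to positive index 6 + (-2) = 4. lst[4] = 57.
Sum: 24 + 57 = 81.

81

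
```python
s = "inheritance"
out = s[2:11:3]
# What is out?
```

s has length 11. The slice s[2:11:3] selects indices [2, 5, 8] (2->'h', 5->'i', 8->'n'), giving 'hin'.

'hin'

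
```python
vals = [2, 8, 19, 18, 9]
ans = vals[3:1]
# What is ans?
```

vals has length 5. The slice vals[3:1] resolves to an empty index range, so the result is [].

[]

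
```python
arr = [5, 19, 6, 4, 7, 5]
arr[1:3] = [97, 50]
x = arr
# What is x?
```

arr starts as [5, 19, 6, 4, 7, 5] (length 6). The slice arr[1:3] covers indices [1, 2] with values [19, 6]. Replacing that slice with [97, 50] (same length) produces [5, 97, 50, 4, 7, 5].

[5, 97, 50, 4, 7, 5]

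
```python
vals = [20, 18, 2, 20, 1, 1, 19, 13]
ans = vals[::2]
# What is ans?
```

vals has length 8. The slice vals[::2] selects indices [0, 2, 4, 6] (0->20, 2->2, 4->1, 6->19), giving [20, 2, 1, 19].

[20, 2, 1, 19]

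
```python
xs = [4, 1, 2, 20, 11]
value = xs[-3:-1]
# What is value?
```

xs has length 5. The slice xs[-3:-1] selects indices [2, 3] (2->2, 3->20), giving [2, 20].

[2, 20]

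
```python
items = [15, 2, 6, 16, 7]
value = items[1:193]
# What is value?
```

items has length 5. The slice items[1:193] selects indices [1, 2, 3, 4] (1->2, 2->6, 3->16, 4->7), giving [2, 6, 16, 7].

[2, 6, 16, 7]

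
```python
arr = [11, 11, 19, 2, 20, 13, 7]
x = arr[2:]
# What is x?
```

arr has length 7. The slice arr[2:] selects indices [2, 3, 4, 5, 6] (2->19, 3->2, 4->20, 5->13, 6->7), giving [19, 2, 20, 13, 7].

[19, 2, 20, 13, 7]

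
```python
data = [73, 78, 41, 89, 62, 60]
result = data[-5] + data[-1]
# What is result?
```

data has length 6. Negative index -5 maps to positive index 6 + (-5) = 1. data[1] = 78.
data has length 6. Negative index -1 maps to positive index 6 + (-1) = 5. data[5] = 60.
Sum: 78 + 60 = 138.

138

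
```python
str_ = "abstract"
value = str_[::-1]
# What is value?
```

str_ has length 8. The slice str_[::-1] selects indices [7, 6, 5, 4, 3, 2, 1, 0] (7->'t', 6->'c', 5->'a', 4->'r', 3->'t', 2->'s', 1->'b', 0->'a'), giving 'tcartsba'.

'tcartsba'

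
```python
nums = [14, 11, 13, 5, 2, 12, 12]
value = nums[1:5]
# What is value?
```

nums has length 7. The slice nums[1:5] selects indices [1, 2, 3, 4] (1->11, 2->13, 3->5, 4->2), giving [11, 13, 5, 2].

[11, 13, 5, 2]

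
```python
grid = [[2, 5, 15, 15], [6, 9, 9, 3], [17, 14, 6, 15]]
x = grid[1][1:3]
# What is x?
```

grid[1] = [6, 9, 9, 3]. grid[1] has length 4. The slice grid[1][1:3] selects indices [1, 2] (1->9, 2->9), giving [9, 9].

[9, 9]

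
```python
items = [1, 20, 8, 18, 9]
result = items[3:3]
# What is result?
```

items has length 5. The slice items[3:3] resolves to an empty index range, so the result is [].

[]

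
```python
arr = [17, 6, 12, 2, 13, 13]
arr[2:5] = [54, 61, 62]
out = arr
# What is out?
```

arr starts as [17, 6, 12, 2, 13, 13] (length 6). The slice arr[2:5] covers indices [2, 3, 4] with values [12, 2, 13]. Replacing that slice with [54, 61, 62] (same length) produces [17, 6, 54, 61, 62, 13].

[17, 6, 54, 61, 62, 13]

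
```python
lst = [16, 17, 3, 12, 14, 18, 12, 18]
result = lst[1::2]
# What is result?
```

lst has length 8. The slice lst[1::2] selects indices [1, 3, 5, 7] (1->17, 3->12, 5->18, 7->18), giving [17, 12, 18, 18].

[17, 12, 18, 18]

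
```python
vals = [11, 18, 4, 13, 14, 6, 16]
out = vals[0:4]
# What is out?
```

vals has length 7. The slice vals[0:4] selects indices [0, 1, 2, 3] (0->11, 1->18, 2->4, 3->13), giving [11, 18, 4, 13].

[11, 18, 4, 13]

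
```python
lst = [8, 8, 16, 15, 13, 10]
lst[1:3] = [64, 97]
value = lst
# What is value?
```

lst starts as [8, 8, 16, 15, 13, 10] (length 6). The slice lst[1:3] covers indices [1, 2] with values [8, 16]. Replacing that slice with [64, 97] (same length) produces [8, 64, 97, 15, 13, 10].

[8, 64, 97, 15, 13, 10]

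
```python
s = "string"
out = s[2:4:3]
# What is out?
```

s has length 6. The slice s[2:4:3] selects indices [2] (2->'r'), giving 'r'.

'r'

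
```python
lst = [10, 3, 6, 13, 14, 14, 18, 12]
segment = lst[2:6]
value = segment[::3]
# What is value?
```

lst has length 8. The slice lst[2:6] selects indices [2, 3, 4, 5] (2->6, 3->13, 4->14, 5->14), giving [6, 13, 14, 14]. So segment = [6, 13, 14, 14]. segment has length 4. The slice segment[::3] selects indices [0, 3] (0->6, 3->14), giving [6, 14].

[6, 14]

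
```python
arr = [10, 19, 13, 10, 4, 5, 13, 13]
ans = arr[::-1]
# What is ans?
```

arr has length 8. The slice arr[::-1] selects indices [7, 6, 5, 4, 3, 2, 1, 0] (7->13, 6->13, 5->5, 4->4, 3->10, 2->13, 1->19, 0->10), giving [13, 13, 5, 4, 10, 13, 19, 10].

[13, 13, 5, 4, 10, 13, 19, 10]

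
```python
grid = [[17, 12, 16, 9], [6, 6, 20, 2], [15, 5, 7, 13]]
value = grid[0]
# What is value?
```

grid has 3 rows. Row 0 is [17, 12, 16, 9].

[17, 12, 16, 9]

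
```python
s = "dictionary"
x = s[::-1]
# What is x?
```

s has length 10. The slice s[::-1] selects indices [9, 8, 7, 6, 5, 4, 3, 2, 1, 0] (9->'y', 8->'r', 7->'a', 6->'n', 5->'o', 4->'i', 3->'t', 2->'c', 1->'i', 0->'d'), giving 'yranoitcid'.

'yranoitcid'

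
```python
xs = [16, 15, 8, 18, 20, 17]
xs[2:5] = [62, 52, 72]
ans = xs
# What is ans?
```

xs starts as [16, 15, 8, 18, 20, 17] (length 6). The slice xs[2:5] covers indices [2, 3, 4] with values [8, 18, 20]. Replacing that slice with [62, 52, 72] (same length) produces [16, 15, 62, 52, 72, 17].

[16, 15, 62, 52, 72, 17]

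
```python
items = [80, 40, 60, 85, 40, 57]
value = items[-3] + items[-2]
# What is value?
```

items has length 6. Negative index -3 maps to positive index 6 + (-3) = 3. items[3] = 85.
items has length 6. Negative index -2 maps to positive index 6 + (-2) = 4. items[4] = 40.
Sum: 85 + 40 = 125.

125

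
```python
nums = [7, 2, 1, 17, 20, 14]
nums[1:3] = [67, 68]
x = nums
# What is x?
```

nums starts as [7, 2, 1, 17, 20, 14] (length 6). The slice nums[1:3] covers indices [1, 2] with values [2, 1]. Replacing that slice with [67, 68] (same length) produces [7, 67, 68, 17, 20, 14].

[7, 67, 68, 17, 20, 14]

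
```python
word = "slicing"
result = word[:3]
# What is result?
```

word has length 7. The slice word[:3] selects indices [0, 1, 2] (0->'s', 1->'l', 2->'i'), giving 'sli'.

'sli'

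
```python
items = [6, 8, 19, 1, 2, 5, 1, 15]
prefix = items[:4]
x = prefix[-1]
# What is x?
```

items has length 8. The slice items[:4] selects indices [0, 1, 2, 3] (0->6, 1->8, 2->19, 3->1), giving [6, 8, 19, 1]. So prefix = [6, 8, 19, 1]. Then prefix[-1] = 1.

1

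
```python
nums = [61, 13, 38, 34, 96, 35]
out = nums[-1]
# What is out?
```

nums has length 6. Negative index -1 maps to positive index 6 + (-1) = 5. nums[5] = 35.

35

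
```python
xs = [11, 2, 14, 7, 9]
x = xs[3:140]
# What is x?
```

xs has length 5. The slice xs[3:140] selects indices [3, 4] (3->7, 4->9), giving [7, 9].

[7, 9]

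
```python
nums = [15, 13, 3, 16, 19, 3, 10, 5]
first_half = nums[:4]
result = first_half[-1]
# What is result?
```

nums has length 8. The slice nums[:4] selects indices [0, 1, 2, 3] (0->15, 1->13, 2->3, 3->16), giving [15, 13, 3, 16]. So first_half = [15, 13, 3, 16]. Then first_half[-1] = 16.

16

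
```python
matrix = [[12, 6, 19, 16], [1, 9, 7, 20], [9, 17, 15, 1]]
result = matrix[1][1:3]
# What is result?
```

matrix[1] = [1, 9, 7, 20]. matrix[1] has length 4. The slice matrix[1][1:3] selects indices [1, 2] (1->9, 2->7), giving [9, 7].

[9, 7]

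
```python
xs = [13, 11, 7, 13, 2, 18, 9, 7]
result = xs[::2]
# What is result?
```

xs has length 8. The slice xs[::2] selects indices [0, 2, 4, 6] (0->13, 2->7, 4->2, 6->9), giving [13, 7, 2, 9].

[13, 7, 2, 9]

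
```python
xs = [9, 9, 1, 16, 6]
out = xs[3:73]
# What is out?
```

xs has length 5. The slice xs[3:73] selects indices [3, 4] (3->16, 4->6), giving [16, 6].

[16, 6]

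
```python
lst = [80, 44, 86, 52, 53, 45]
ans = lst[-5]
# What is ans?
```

lst has length 6. Negative index -5 maps to positive index 6 + (-5) = 1. lst[1] = 44.

44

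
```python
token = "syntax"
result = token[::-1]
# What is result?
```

token has length 6. The slice token[::-1] selects indices [5, 4, 3, 2, 1, 0] (5->'x', 4->'a', 3->'t', 2->'n', 1->'y', 0->'s'), giving 'xatnys'.

'xatnys'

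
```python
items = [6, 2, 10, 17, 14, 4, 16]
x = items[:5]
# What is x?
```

items has length 7. The slice items[:5] selects indices [0, 1, 2, 3, 4] (0->6, 1->2, 2->10, 3->17, 4->14), giving [6, 2, 10, 17, 14].

[6, 2, 10, 17, 14]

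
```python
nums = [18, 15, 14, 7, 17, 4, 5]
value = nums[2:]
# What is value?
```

nums has length 7. The slice nums[2:] selects indices [2, 3, 4, 5, 6] (2->14, 3->7, 4->17, 5->4, 6->5), giving [14, 7, 17, 4, 5].

[14, 7, 17, 4, 5]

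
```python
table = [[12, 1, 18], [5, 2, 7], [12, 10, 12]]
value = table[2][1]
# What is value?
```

table[2] = [12, 10, 12]. Taking column 1 of that row yields 10.

10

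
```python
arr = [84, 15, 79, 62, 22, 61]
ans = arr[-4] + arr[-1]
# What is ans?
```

arr has length 6. Negative index -4 maps to positive index 6 + (-4) = 2. arr[2] = 79.
arr has length 6. Negative index -1 maps to positive index 6 + (-1) = 5. arr[5] = 61.
Sum: 79 + 61 = 140.

140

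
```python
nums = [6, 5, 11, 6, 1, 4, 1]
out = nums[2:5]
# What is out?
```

nums has length 7. The slice nums[2:5] selects indices [2, 3, 4] (2->11, 3->6, 4->1), giving [11, 6, 1].

[11, 6, 1]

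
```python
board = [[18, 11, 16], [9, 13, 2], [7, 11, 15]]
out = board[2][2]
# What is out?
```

board[2] = [7, 11, 15]. Taking column 2 of that row yields 15.

15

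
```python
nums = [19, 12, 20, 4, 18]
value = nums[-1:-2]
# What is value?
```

nums has length 5. The slice nums[-1:-2] resolves to an empty index range, so the result is [].

[]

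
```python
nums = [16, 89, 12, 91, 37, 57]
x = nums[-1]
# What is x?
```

nums has length 6. Negative index -1 maps to positive index 6 + (-1) = 5. nums[5] = 57.

57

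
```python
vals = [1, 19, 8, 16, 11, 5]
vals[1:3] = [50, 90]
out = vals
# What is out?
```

vals starts as [1, 19, 8, 16, 11, 5] (length 6). The slice vals[1:3] covers indices [1, 2] with values [19, 8]. Replacing that slice with [50, 90] (same length) produces [1, 50, 90, 16, 11, 5].

[1, 50, 90, 16, 11, 5]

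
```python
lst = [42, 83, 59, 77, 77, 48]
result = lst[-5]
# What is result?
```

lst has length 6. Negative index -5 maps to positive index 6 + (-5) = 1. lst[1] = 83.

83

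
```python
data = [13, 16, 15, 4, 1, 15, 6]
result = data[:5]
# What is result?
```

data has length 7. The slice data[:5] selects indices [0, 1, 2, 3, 4] (0->13, 1->16, 2->15, 3->4, 4->1), giving [13, 16, 15, 4, 1].

[13, 16, 15, 4, 1]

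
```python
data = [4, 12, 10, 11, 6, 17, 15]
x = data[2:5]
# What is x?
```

data has length 7. The slice data[2:5] selects indices [2, 3, 4] (2->10, 3->11, 4->6), giving [10, 11, 6].

[10, 11, 6]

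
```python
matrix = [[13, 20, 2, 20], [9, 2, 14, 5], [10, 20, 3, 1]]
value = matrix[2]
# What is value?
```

matrix has 3 rows. Row 2 is [10, 20, 3, 1].

[10, 20, 3, 1]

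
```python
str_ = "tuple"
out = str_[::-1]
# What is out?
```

str_ has length 5. The slice str_[::-1] selects indices [4, 3, 2, 1, 0] (4->'e', 3->'l', 2->'p', 1->'u', 0->'t'), giving 'elput'.

'elput'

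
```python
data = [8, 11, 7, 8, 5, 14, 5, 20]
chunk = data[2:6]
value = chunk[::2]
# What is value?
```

data has length 8. The slice data[2:6] selects indices [2, 3, 4, 5] (2->7, 3->8, 4->5, 5->14), giving [7, 8, 5, 14]. So chunk = [7, 8, 5, 14]. chunk has length 4. The slice chunk[::2] selects indices [0, 2] (0->7, 2->5), giving [7, 5].

[7, 5]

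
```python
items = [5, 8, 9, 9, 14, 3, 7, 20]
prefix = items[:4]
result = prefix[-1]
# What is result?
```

items has length 8. The slice items[:4] selects indices [0, 1, 2, 3] (0->5, 1->8, 2->9, 3->9), giving [5, 8, 9, 9]. So prefix = [5, 8, 9, 9]. Then prefix[-1] = 9.

9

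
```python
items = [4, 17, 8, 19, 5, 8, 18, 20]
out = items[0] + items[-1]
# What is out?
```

items has length 8. items[0] = 4.
items has length 8. Negative index -1 maps to positive index 8 + (-1) = 7. items[7] = 20.
Sum: 4 + 20 = 24.

24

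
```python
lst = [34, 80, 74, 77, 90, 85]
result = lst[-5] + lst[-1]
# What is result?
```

lst has length 6. Negative index -5 maps to positive index 6 + (-5) = 1. lst[1] = 80.
lst has length 6. Negative index -1 maps to positive index 6 + (-1) = 5. lst[5] = 85.
Sum: 80 + 85 = 165.

165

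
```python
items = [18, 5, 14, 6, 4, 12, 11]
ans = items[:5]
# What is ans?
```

items has length 7. The slice items[:5] selects indices [0, 1, 2, 3, 4] (0->18, 1->5, 2->14, 3->6, 4->4), giving [18, 5, 14, 6, 4].

[18, 5, 14, 6, 4]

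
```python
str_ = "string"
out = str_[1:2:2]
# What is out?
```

str_ has length 6. The slice str_[1:2:2] selects indices [1] (1->'t'), giving 't'.

't'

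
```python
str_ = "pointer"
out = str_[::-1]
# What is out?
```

str_ has length 7. The slice str_[::-1] selects indices [6, 5, 4, 3, 2, 1, 0] (6->'r', 5->'e', 4->'t', 3->'n', 2->'i', 1->'o', 0->'p'), giving 'retniop'.

'retniop'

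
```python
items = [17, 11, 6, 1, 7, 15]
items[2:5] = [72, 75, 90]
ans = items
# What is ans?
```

items starts as [17, 11, 6, 1, 7, 15] (length 6). The slice items[2:5] covers indices [2, 3, 4] with values [6, 1, 7]. Replacing that slice with [72, 75, 90] (same length) produces [17, 11, 72, 75, 90, 15].

[17, 11, 72, 75, 90, 15]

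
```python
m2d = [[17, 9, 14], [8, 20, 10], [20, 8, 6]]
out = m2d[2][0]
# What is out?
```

m2d[2] = [20, 8, 6]. Taking column 0 of that row yields 20.

20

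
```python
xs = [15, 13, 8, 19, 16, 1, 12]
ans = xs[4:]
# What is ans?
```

xs has length 7. The slice xs[4:] selects indices [4, 5, 6] (4->16, 5->1, 6->12), giving [16, 1, 12].

[16, 1, 12]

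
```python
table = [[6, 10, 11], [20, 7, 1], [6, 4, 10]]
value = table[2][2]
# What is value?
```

table[2] = [6, 4, 10]. Taking column 2 of that row yields 10.

10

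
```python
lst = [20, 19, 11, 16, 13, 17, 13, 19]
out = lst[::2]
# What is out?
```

lst has length 8. The slice lst[::2] selects indices [0, 2, 4, 6] (0->20, 2->11, 4->13, 6->13), giving [20, 11, 13, 13].

[20, 11, 13, 13]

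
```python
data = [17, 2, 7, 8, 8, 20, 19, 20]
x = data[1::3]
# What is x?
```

data has length 8. The slice data[1::3] selects indices [1, 4, 7] (1->2, 4->8, 7->20), giving [2, 8, 20].

[2, 8, 20]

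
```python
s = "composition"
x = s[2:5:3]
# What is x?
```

s has length 11. The slice s[2:5:3] selects indices [2] (2->'m'), giving 'm'.

'm'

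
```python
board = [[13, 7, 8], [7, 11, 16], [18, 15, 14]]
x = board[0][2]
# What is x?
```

board[0] = [13, 7, 8]. Taking column 2 of that row yields 8.

8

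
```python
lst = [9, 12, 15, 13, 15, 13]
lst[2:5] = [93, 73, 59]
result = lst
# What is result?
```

lst starts as [9, 12, 15, 13, 15, 13] (length 6). The slice lst[2:5] covers indices [2, 3, 4] with values [15, 13, 15]. Replacing that slice with [93, 73, 59] (same length) produces [9, 12, 93, 73, 59, 13].

[9, 12, 93, 73, 59, 13]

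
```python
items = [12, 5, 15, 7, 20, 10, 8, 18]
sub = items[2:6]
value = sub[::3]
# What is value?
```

items has length 8. The slice items[2:6] selects indices [2, 3, 4, 5] (2->15, 3->7, 4->20, 5->10), giving [15, 7, 20, 10]. So sub = [15, 7, 20, 10]. sub has length 4. The slice sub[::3] selects indices [0, 3] (0->15, 3->10), giving [15, 10].

[15, 10]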